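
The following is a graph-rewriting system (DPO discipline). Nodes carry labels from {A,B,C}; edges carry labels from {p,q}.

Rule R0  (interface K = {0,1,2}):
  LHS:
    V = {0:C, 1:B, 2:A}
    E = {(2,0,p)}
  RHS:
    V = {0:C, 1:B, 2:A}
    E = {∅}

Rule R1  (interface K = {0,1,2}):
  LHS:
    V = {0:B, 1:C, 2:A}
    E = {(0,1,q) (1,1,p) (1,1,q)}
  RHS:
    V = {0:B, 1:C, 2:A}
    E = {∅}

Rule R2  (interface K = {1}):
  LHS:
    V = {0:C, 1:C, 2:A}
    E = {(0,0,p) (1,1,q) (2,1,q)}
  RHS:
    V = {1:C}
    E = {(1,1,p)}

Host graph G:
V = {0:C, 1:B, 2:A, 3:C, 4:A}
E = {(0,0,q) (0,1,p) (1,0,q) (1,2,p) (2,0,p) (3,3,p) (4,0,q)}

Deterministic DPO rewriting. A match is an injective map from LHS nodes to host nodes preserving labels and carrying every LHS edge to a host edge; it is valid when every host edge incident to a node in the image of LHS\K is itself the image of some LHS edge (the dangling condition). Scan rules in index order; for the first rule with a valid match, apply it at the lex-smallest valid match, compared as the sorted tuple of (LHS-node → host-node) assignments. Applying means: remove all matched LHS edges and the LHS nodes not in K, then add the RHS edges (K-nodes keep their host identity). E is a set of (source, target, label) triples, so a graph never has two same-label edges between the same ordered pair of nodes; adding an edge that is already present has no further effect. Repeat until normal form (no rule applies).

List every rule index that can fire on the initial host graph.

Answer: [R0,R2]

Derivation:
R0: 1 valid match — {0↦0, 1↦1, 2↦2}
R1: no valid match — LHS pattern not found
R2: 1 valid match — {0↦3, 1↦0, 2↦4}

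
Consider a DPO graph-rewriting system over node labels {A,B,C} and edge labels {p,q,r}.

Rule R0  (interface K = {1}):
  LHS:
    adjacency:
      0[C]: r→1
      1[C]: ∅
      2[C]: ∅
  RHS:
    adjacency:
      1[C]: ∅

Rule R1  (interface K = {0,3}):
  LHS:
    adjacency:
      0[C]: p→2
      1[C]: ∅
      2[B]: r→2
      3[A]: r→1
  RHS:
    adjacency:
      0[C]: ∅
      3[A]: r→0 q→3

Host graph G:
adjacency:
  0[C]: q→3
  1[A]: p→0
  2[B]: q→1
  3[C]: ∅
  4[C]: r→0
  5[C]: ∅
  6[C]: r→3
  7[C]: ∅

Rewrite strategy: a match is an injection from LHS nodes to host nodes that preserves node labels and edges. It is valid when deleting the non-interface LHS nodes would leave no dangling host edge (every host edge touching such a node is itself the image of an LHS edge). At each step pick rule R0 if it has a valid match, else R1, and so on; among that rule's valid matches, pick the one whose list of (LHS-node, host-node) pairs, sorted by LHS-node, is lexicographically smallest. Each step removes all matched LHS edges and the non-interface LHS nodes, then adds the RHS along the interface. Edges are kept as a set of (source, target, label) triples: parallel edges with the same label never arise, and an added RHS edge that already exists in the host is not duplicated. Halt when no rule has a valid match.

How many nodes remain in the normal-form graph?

Answer: 4

Rewrite trace:
[0] host  ⇒  8 nodes, 5 edges  {0-q->3 1-p->0 2-q->1 4-r->0 6-r->3}
[1] R0 @ {0↦4, 1↦0, 2↦5}  ⇒  6 nodes, 4 edges  {0-q->3 1-p->0 2-q->1 6-r->3}
[2] R0 @ {0↦6, 1↦3, 2↦7}  ⇒  4 nodes, 3 edges  {0-q->3 1-p->0 2-q->1}
normal form: no rule applies after step 2
NF nodes: {0:C, 1:A, 2:B, 3:C}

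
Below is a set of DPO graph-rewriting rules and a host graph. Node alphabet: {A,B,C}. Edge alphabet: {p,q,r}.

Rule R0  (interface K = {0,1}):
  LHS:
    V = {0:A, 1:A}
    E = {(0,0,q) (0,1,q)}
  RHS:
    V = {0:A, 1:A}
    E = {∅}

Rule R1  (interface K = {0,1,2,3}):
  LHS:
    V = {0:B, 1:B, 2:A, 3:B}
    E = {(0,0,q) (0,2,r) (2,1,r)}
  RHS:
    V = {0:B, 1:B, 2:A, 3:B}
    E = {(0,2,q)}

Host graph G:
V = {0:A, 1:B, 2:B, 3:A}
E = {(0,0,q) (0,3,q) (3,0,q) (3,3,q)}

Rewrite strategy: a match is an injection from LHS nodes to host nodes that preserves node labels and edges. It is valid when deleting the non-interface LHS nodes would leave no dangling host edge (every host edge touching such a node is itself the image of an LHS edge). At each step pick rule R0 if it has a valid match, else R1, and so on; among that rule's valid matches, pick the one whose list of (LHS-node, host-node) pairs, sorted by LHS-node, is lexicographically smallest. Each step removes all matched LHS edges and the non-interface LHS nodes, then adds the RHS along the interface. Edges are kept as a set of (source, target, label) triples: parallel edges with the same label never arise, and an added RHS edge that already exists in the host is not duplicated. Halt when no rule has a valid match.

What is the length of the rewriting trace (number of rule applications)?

Answer: 2

Derivation:
initial: |V|=4 |E|=4  E = 0-q->0 0-q->3 3-q->0 3-q->3
step 1: apply R0 at {0↦0, 1↦3}  → |V|=4 |E|=2  E = 3-q->0 3-q->3
step 2: apply R0 at {0↦3, 1↦0}  → |V|=4 |E|=0  E = ∅
final graph: no rule applies after step 2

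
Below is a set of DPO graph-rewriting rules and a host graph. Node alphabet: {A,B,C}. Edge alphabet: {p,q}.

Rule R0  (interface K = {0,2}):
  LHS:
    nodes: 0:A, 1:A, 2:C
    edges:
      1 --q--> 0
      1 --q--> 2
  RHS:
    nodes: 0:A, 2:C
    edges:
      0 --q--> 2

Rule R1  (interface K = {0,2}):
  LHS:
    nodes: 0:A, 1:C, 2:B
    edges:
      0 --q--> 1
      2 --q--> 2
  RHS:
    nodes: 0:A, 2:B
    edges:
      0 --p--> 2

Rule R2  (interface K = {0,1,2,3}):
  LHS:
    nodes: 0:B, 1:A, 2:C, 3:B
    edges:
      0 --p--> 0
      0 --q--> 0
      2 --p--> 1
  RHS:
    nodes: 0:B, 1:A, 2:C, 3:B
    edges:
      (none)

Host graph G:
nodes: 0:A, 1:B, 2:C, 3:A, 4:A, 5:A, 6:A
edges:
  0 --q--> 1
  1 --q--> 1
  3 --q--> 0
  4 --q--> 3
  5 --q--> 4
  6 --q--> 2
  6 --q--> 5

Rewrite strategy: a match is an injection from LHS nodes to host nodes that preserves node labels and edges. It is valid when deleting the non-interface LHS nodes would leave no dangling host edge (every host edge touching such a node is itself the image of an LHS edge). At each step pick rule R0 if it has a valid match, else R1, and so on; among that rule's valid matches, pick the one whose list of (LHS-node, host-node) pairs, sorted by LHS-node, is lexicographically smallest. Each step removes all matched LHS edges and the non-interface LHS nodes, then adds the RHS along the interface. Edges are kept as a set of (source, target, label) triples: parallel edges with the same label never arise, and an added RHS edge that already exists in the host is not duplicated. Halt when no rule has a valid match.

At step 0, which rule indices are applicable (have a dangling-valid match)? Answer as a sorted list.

Answer: [R0,R1]

Steps:
R0: 1 valid match — {0↦5, 1↦6, 2↦2}
R1: 1 valid match — {0↦6, 1↦2, 2↦1}
R2: no valid match — LHS pattern not found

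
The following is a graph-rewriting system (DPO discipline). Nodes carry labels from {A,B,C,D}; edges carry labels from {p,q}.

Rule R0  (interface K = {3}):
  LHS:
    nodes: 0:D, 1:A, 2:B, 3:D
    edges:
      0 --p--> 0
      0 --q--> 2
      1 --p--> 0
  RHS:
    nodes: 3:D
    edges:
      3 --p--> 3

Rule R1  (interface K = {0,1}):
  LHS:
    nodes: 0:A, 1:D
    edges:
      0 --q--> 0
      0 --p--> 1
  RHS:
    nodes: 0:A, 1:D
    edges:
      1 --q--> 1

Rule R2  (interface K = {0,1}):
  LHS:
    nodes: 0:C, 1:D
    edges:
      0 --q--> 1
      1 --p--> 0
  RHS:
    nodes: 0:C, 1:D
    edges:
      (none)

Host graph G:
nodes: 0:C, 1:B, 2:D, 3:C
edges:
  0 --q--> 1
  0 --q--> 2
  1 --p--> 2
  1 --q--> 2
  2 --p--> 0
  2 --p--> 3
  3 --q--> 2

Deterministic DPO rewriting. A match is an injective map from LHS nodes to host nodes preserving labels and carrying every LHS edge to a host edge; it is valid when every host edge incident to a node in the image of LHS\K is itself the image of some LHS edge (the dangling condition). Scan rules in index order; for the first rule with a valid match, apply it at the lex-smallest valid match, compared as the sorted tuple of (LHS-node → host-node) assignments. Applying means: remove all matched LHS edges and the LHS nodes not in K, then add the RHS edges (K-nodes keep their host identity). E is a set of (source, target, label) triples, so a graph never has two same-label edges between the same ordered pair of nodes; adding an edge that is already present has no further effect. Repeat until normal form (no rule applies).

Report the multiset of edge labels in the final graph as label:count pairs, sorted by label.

Answer: p:1 q:2

Rewrite trace:
start.  V:4 E:7  edges: 0-q->1 0-q->2 1-p->2 1-q->2 2-p->0 2-p->3 3-q->2
1. fire R2 via {0↦0, 1↦2}  →  V:4 E:5  edges: 0-q->1 1-p->2 1-q->2 2-p->3 3-q->2
2. fire R2 via {0↦3, 1↦2}  →  V:4 E:3  edges: 0-q->1 1-p->2 1-q->2
halt: no rule applies after step 2
NF edges: [(0, 1, 'q'), (1, 2, 'p'), (1, 2, 'q')]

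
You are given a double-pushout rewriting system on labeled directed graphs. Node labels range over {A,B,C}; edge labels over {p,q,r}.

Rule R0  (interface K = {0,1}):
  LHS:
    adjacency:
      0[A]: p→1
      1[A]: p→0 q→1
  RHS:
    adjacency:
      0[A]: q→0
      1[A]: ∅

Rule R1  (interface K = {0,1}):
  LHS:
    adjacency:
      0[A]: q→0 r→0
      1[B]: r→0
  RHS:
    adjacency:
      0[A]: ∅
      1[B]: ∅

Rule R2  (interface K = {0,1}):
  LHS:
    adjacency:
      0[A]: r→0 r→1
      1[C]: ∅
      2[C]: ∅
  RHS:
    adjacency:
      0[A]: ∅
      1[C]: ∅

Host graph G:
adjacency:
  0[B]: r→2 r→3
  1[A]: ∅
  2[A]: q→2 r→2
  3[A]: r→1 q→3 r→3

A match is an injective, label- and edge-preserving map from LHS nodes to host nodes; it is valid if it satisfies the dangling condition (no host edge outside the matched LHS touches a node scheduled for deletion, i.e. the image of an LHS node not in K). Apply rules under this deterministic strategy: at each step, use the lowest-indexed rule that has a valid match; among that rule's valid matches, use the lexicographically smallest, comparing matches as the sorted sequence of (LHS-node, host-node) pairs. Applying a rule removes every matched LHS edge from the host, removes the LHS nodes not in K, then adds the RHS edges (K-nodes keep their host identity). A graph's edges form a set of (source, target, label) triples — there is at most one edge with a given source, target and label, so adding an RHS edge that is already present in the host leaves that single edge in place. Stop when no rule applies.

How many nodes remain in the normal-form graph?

Answer: 4

Rewrite trace:
initial: |V|=4 |E|=7  E = 0-r->2 0-r->3 2-q->2 2-r->2 3-r->1 3-q->3 3-r->3
step 1: apply R1 at {0↦2, 1↦0}  → |V|=4 |E|=4  E = 0-r->3 3-r->1 3-q->3 3-r->3
step 2: apply R1 at {0↦3, 1↦0}  → |V|=4 |E|=1  E = 3-r->1
final graph: no rule applies after step 2
NF nodes: {0:B, 1:A, 2:A, 3:A}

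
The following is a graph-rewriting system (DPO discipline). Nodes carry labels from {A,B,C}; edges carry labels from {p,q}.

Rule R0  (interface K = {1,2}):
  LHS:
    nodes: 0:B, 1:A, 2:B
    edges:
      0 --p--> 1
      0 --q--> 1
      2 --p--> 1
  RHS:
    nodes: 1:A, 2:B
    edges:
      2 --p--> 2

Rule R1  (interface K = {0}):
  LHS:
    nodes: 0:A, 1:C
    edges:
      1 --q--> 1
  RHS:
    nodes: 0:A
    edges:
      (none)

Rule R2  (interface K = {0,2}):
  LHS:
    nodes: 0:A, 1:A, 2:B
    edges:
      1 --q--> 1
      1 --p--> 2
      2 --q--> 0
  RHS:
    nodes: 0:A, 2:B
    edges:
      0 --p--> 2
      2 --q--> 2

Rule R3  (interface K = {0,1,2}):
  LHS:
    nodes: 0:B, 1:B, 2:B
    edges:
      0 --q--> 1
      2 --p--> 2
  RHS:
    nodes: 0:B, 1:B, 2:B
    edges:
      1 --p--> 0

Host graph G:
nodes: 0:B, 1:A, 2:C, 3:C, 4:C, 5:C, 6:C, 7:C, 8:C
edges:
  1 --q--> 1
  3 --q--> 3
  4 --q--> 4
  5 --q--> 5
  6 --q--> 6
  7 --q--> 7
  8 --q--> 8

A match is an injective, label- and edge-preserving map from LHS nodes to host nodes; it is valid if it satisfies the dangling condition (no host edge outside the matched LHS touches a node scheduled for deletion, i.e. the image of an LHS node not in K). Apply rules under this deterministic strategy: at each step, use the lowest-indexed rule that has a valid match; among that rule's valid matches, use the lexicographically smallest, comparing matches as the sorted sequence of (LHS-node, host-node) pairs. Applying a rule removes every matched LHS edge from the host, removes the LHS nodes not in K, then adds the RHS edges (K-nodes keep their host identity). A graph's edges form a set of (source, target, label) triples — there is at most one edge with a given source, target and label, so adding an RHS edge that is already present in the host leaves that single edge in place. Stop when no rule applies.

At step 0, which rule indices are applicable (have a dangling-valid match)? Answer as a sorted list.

Answer: [R1]

Derivation:
R0: no valid match — LHS pattern not found
R1: 6 valid matches — {0↦1, 1↦3}, {0↦1, 1↦4}, {0↦1, 1↦5} (+3 more)
R2: no valid match — LHS pattern not found
R3: no valid match — LHS pattern not found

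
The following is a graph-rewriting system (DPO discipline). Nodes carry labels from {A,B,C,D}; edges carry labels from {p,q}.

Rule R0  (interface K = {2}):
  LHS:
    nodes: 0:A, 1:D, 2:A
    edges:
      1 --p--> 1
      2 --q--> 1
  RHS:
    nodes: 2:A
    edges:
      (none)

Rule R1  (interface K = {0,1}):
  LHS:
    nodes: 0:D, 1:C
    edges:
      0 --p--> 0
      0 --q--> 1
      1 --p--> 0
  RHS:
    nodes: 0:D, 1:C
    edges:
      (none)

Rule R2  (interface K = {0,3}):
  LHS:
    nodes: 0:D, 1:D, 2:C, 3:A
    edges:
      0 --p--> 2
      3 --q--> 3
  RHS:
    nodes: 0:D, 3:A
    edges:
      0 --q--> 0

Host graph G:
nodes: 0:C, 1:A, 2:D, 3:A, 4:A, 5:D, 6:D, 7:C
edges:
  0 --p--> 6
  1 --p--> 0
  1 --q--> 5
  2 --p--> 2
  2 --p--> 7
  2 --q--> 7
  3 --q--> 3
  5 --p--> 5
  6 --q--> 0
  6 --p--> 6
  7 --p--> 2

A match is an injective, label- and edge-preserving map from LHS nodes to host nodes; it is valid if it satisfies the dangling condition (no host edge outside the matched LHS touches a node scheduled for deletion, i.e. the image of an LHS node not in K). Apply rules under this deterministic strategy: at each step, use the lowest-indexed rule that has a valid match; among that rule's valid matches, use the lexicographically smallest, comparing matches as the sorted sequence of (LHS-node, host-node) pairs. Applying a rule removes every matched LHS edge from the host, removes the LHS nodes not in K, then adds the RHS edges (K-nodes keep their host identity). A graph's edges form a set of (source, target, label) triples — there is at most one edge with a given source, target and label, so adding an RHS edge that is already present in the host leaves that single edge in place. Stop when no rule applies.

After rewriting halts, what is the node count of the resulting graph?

Answer: 4

Derivation:
initial: |V|=8 |E|=11  E = 0-p->6 1-p->0 1-q->5 2-p->2 2-p->7 2-q->7 3-q->3 5-p->5 6-q->0 6-p->6 7-p->2
step 1: apply R0 at {0↦4, 1↦5, 2↦1}  → |V|=6 |E|=9  E = 0-p->6 1-p->0 2-p->2 2-p->7 2-q->7 3-q->3 6-q->0 6-p->6 7-p->2
step 2: apply R1 at {0↦2, 1↦7}  → |V|=6 |E|=6  E = 0-p->6 1-p->0 2-p->7 3-q->3 6-q->0 6-p->6
step 3: apply R1 at {0↦6, 1↦0}  → |V|=6 |E|=3  E = 1-p->0 2-p->7 3-q->3
step 4: apply R2 at {0↦2, 1↦6, 2↦7, 3↦3}  → |V|=4 |E|=2  E = 1-p->0 2-q->2
halt: no rule applies after step 4
NF nodes: {0:C, 1:A, 2:D, 3:A}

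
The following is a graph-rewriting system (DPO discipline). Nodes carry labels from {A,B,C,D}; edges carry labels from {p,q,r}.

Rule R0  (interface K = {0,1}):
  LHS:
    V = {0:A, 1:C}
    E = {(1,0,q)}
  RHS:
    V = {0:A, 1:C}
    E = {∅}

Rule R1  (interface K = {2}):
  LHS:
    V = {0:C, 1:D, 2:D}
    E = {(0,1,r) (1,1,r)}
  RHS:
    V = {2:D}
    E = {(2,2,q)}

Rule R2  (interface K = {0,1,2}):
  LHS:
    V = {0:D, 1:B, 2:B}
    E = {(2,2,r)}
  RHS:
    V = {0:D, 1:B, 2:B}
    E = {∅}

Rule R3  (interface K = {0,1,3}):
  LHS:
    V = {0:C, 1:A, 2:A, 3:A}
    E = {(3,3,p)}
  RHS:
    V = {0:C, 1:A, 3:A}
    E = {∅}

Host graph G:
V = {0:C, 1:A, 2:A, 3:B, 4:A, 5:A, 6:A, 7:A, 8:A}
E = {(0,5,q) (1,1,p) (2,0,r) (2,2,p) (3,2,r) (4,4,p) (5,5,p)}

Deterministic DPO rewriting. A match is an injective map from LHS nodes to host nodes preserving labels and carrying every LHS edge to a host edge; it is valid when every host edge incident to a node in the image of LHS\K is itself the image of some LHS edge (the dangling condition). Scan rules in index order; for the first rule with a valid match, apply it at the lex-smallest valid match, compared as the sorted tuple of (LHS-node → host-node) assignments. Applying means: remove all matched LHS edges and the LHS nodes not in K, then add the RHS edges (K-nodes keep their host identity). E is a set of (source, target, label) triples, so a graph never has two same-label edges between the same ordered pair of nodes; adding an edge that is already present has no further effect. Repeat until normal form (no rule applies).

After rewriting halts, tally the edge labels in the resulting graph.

Answer: r:2

Rewrite trace:
initial: |V|=9 |E|=7  E = 0-q->5 1-p->1 2-r->0 2-p->2 3-r->2 4-p->4 5-p->5
step 1: apply R0 at {0↦5, 1↦0}  → |V|=9 |E|=6  E = 1-p->1 2-r->0 2-p->2 3-r->2 4-p->4 5-p->5
step 2: apply R3 at {0↦0, 1↦1, 2↦6, 3↦2}  → |V|=8 |E|=5  E = 1-p->1 2-r->0 3-r->2 4-p->4 5-p->5
step 3: apply R3 at {0↦0, 1↦1, 2↦7, 3↦4}  → |V|=7 |E|=4  E = 1-p->1 2-r->0 3-r->2 5-p->5
step 4: apply R3 at {0↦0, 1↦1, 2↦4, 3↦5}  → |V|=6 |E|=3  E = 1-p->1 2-r->0 3-r->2
step 5: apply R3 at {0↦0, 1↦2, 2↦5, 3↦1}  → |V|=5 |E|=2  E = 2-r->0 3-r->2
halt: no rule applies after step 5
NF edges: [(2, 0, 'r'), (3, 2, 'r')]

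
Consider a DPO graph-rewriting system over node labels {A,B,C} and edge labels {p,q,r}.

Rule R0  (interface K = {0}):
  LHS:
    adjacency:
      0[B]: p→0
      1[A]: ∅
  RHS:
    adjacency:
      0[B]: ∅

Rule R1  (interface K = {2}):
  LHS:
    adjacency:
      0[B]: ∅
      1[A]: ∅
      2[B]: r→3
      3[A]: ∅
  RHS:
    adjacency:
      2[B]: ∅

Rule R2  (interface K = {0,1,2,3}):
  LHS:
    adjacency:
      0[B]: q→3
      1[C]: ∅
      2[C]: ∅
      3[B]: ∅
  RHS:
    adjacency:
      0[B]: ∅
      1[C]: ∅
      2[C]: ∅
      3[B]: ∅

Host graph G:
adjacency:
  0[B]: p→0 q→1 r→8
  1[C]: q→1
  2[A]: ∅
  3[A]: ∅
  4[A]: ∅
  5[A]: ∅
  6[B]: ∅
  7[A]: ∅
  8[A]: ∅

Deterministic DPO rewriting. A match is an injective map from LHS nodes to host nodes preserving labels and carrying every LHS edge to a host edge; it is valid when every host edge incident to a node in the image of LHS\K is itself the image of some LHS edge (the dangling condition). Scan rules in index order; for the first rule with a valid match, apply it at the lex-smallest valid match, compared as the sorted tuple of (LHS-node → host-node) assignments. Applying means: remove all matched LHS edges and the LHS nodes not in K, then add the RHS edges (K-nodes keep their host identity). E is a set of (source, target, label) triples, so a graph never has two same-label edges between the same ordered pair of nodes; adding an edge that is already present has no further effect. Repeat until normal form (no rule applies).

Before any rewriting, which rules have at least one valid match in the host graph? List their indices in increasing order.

R0: 5 valid matches — {0↦0, 1↦2}, {0↦0, 1↦3}, {0↦0, 1↦4} (+2 more)
R1: 5 valid matches — {0↦6, 1↦2, 2↦0, 3↦8}, {0↦6, 1↦3, 2↦0, 3↦8}, {0↦6, 1↦4, 2↦0, 3↦8} (+2 more)
R2: no valid match — LHS pattern not found

Answer: [R0,R1]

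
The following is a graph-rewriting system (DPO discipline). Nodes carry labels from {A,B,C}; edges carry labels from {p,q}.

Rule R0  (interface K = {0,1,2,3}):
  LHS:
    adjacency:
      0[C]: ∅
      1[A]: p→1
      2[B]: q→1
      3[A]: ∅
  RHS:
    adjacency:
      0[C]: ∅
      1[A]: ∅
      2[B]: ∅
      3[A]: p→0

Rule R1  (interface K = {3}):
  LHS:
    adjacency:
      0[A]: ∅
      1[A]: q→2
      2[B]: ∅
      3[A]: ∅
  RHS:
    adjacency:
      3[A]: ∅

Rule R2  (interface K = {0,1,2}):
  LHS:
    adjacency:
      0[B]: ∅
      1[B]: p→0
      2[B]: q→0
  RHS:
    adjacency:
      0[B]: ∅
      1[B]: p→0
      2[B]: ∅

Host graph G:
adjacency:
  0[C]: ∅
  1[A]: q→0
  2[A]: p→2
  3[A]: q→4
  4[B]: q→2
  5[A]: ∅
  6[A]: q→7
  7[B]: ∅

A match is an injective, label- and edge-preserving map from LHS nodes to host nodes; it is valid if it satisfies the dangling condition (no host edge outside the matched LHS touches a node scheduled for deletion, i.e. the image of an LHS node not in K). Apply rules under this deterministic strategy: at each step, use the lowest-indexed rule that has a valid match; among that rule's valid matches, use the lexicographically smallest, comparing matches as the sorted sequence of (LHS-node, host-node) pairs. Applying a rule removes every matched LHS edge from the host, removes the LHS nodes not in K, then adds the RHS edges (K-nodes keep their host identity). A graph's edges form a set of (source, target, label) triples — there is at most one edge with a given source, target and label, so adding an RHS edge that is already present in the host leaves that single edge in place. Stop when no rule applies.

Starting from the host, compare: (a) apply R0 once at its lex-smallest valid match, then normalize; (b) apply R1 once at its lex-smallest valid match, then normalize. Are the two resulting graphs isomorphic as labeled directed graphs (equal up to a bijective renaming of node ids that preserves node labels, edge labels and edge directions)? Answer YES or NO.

Answer: YES

Steps:
branch R0-first: apply at {0↦0, 1↦2, 2↦4, 3↦1} → |E|=4, then 2 more step(s) → NF |V|=2 |E|=2 V={0:C, 1:A} E=1-p->0 1-q->0
branch R1-first: apply at {0↦5, 1↦6, 2↦7, 3↦1} → |E|=4, then 2 more step(s) → NF |V|=2 |E|=2 V={0:C, 1:A} E=1-p->0 1-q->0
graphs isomorphic (equal up to label-preserving node renaming)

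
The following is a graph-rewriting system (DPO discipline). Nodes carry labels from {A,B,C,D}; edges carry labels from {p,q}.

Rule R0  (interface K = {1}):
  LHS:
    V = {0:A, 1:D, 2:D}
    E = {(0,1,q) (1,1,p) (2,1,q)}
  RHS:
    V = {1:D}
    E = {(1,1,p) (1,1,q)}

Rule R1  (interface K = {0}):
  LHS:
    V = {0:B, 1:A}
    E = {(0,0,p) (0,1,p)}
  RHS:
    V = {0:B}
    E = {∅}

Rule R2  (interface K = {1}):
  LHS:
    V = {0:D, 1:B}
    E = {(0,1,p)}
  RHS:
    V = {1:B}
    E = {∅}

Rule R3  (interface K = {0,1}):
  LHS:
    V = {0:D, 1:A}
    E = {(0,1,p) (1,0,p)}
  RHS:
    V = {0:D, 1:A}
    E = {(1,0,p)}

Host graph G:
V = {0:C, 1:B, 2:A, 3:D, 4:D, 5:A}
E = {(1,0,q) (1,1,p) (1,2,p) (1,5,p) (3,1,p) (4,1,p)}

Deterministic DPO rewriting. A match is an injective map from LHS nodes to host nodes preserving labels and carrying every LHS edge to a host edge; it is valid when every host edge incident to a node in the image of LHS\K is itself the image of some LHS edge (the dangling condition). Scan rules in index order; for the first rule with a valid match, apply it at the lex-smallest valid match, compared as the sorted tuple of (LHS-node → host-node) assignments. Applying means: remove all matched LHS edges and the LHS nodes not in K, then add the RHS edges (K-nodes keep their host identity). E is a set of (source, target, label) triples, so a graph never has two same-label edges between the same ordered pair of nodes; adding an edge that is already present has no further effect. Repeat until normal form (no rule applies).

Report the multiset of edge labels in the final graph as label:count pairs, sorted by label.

start.  V:6 E:6  edges: 1-q->0 1-p->1 1-p->2 1-p->5 3-p->1 4-p->1
1. fire R1 via {0↦1, 1↦2}  →  V:5 E:4  edges: 1-q->0 1-p->5 3-p->1 4-p->1
2. fire R2 via {0↦3, 1↦1}  →  V:4 E:3  edges: 1-q->0 1-p->5 4-p->1
3. fire R2 via {0↦4, 1↦1}  →  V:3 E:2  edges: 1-q->0 1-p->5
normal form: no rule applies after step 3
NF edges: [(1, 0, 'q'), (1, 5, 'p')]

Answer: p:1 q:1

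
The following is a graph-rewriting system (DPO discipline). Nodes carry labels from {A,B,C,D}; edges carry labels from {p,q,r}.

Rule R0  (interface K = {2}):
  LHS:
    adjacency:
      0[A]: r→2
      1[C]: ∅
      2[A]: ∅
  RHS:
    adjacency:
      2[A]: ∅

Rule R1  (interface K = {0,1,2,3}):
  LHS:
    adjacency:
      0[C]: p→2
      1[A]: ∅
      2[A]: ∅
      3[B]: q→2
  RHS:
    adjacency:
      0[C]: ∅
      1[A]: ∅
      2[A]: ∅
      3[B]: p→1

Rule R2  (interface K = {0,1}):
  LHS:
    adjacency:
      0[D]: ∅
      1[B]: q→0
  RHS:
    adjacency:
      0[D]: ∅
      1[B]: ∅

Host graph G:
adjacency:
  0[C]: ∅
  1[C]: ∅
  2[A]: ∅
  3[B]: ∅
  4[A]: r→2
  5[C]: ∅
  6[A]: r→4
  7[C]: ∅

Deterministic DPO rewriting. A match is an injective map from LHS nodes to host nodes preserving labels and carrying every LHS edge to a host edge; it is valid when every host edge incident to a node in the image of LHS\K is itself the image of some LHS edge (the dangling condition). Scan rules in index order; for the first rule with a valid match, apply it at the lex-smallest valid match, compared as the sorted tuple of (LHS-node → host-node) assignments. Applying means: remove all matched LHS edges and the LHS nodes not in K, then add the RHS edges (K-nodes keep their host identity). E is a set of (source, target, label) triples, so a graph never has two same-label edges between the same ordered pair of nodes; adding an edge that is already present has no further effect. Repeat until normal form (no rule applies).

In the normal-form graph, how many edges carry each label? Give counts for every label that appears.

[0] host  ⇒  8 nodes, 2 edges  {4-r->2 6-r->4}
[1] R0 @ {0↦6, 1↦0, 2↦4}  ⇒  6 nodes, 1 edges  {4-r->2}
[2] R0 @ {0↦4, 1↦1, 2↦2}  ⇒  4 nodes, 0 edges  {∅}
halt: no rule applies after step 2
NF edges: []

Answer: (no edges)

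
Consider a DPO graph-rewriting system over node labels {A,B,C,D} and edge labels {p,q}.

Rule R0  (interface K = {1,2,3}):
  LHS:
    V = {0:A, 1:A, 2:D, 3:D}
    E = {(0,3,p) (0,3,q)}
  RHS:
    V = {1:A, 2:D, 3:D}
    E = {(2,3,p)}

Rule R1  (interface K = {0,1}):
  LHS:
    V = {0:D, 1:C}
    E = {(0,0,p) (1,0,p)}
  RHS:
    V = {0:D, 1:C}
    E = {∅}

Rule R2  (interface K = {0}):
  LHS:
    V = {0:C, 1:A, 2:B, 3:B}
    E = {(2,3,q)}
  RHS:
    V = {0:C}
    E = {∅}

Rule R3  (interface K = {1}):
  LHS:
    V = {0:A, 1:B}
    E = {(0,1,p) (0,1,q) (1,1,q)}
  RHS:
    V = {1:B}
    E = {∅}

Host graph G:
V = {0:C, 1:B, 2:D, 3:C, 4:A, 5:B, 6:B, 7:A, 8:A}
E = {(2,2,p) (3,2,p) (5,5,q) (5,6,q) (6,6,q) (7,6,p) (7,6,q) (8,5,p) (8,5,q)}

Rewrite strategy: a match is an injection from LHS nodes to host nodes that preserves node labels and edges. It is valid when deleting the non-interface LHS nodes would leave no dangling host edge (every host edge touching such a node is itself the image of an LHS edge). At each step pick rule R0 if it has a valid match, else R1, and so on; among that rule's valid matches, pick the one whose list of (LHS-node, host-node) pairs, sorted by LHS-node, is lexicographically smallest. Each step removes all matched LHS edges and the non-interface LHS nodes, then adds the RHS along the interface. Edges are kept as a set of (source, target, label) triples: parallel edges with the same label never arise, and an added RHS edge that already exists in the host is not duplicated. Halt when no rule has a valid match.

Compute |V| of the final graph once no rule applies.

Answer: 4

Derivation:
[0] host  ⇒  9 nodes, 9 edges  {2-p->2 3-p->2 5-q->5 5-q->6 6-q->6 7-p->6 7-q->6 8-p->5 8-q->5}
[1] R1 @ {0↦2, 1↦3}  ⇒  9 nodes, 7 edges  {5-q->5 5-q->6 6-q->6 7-p->6 7-q->6 8-p->5 8-q->5}
[2] R3 @ {0↦7, 1↦6}  ⇒  8 nodes, 4 edges  {5-q->5 5-q->6 8-p->5 8-q->5}
[3] R3 @ {0↦8, 1↦5}  ⇒  7 nodes, 1 edges  {5-q->6}
[4] R2 @ {0↦0, 1↦4, 2↦5, 3↦6}  ⇒  4 nodes, 0 edges  {∅}
normal form: no rule applies after step 4
NF nodes: {0:C, 1:B, 2:D, 3:C}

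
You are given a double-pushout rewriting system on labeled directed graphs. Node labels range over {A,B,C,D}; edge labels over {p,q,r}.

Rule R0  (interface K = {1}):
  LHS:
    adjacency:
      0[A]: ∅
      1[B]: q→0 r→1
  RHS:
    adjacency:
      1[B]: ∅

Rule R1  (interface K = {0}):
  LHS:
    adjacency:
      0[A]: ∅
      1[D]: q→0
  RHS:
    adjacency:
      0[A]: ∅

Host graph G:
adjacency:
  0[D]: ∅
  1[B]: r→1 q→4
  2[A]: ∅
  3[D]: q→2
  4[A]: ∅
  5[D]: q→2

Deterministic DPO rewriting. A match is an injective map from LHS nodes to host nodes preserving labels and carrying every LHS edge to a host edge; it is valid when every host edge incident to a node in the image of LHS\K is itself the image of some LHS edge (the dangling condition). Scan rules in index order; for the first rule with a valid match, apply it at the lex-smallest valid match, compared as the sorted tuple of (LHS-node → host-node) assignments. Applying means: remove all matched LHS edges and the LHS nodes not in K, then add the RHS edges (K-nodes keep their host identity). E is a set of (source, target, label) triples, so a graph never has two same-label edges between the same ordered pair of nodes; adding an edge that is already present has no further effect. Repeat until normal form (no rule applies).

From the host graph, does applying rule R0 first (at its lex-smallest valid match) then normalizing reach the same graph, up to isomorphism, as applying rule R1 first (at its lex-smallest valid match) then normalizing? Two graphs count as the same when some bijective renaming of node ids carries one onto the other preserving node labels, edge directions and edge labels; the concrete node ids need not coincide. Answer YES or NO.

branch R0-first: apply at {0↦4, 1↦1} → |E|=2, then 2 more step(s) → NF |V|=3 |E|=0 V={0:D, 1:B, 2:A} E=∅
branch R1-first: apply at {0↦2, 1↦3} → |E|=3, then 2 more step(s) → NF |V|=3 |E|=0 V={0:D, 1:B, 2:A} E=∅
graphs isomorphic (equal up to label-preserving node renaming)

Answer: YES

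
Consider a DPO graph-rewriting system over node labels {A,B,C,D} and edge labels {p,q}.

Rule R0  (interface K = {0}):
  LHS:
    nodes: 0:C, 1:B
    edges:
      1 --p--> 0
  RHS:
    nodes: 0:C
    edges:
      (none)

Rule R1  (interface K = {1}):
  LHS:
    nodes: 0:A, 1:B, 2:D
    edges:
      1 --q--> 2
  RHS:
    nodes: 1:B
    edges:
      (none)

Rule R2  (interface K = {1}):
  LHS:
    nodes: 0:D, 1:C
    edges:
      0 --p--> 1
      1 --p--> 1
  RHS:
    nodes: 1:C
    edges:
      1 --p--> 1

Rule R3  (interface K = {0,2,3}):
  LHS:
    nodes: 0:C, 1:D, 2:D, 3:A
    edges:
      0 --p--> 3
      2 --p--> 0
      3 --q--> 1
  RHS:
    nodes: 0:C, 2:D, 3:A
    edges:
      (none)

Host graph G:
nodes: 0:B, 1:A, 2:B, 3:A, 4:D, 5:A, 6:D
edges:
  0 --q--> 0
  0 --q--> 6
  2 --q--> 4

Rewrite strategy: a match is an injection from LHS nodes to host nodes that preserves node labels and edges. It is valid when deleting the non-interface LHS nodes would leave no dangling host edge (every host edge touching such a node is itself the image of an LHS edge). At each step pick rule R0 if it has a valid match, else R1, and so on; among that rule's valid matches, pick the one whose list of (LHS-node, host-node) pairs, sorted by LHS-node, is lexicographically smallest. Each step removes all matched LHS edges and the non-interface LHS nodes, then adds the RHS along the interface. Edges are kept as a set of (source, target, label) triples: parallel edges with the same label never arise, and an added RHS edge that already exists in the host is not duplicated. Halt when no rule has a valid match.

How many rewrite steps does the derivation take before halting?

[0] host  ⇒  7 nodes, 3 edges  {0-q->0 0-q->6 2-q->4}
[1] R1 @ {0↦1, 1↦0, 2↦6}  ⇒  5 nodes, 2 edges  {0-q->0 2-q->4}
[2] R1 @ {0↦3, 1↦2, 2↦4}  ⇒  3 nodes, 1 edges  {0-q->0}
normal form: no rule applies after step 2

Answer: 2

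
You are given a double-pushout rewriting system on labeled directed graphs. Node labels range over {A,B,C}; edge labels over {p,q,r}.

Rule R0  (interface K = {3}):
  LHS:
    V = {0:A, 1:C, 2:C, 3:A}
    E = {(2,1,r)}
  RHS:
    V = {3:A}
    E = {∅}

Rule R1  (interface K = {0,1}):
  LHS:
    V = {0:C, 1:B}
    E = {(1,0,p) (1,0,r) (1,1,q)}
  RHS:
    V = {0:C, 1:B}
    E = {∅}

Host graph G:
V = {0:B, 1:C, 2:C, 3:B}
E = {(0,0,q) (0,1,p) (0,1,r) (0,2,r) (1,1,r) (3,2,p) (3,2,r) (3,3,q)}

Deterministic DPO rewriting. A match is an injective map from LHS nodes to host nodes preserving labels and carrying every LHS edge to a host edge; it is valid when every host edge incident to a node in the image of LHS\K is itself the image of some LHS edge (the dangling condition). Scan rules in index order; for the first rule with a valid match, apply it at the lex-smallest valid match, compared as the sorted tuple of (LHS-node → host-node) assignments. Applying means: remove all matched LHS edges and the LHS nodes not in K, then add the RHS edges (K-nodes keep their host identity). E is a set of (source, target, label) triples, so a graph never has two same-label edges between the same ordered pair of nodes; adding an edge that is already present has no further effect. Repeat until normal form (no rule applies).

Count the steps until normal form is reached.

Answer: 2

Steps:
start.  V:4 E:8  edges: 0-q->0 0-p->1 0-r->1 0-r->2 1-r->1 3-p->2 3-r->2 3-q->3
1. fire R1 via {0↦1, 1↦0}  →  V:4 E:5  edges: 0-r->2 1-r->1 3-p->2 3-r->2 3-q->3
2. fire R1 via {0↦2, 1↦3}  →  V:4 E:2  edges: 0-r->2 1-r->1
final graph: no rule applies after step 2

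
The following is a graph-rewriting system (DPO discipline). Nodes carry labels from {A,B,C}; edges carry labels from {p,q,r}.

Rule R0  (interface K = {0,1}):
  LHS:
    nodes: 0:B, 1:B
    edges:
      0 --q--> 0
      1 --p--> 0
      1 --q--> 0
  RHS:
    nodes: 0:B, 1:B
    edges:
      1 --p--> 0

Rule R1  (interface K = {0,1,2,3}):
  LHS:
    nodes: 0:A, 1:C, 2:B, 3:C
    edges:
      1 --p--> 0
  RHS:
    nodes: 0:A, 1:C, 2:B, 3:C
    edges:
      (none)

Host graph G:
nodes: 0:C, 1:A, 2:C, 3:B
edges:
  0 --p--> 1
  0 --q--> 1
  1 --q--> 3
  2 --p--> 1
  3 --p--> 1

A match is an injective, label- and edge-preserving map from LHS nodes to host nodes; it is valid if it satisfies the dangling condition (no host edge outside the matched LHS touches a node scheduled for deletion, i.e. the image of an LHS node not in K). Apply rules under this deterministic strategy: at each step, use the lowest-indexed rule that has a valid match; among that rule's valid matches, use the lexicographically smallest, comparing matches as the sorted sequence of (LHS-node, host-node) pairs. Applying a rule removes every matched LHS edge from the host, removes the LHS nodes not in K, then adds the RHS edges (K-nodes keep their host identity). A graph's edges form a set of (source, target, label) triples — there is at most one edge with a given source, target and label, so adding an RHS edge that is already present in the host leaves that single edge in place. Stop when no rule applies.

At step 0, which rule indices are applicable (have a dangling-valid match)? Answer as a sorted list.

R0: no valid match — LHS pattern not found
R1: 2 valid matches — {0↦1, 1↦0, 2↦3, 3↦2}, {0↦1, 1↦2, 2↦3, 3↦0}

Answer: [R1]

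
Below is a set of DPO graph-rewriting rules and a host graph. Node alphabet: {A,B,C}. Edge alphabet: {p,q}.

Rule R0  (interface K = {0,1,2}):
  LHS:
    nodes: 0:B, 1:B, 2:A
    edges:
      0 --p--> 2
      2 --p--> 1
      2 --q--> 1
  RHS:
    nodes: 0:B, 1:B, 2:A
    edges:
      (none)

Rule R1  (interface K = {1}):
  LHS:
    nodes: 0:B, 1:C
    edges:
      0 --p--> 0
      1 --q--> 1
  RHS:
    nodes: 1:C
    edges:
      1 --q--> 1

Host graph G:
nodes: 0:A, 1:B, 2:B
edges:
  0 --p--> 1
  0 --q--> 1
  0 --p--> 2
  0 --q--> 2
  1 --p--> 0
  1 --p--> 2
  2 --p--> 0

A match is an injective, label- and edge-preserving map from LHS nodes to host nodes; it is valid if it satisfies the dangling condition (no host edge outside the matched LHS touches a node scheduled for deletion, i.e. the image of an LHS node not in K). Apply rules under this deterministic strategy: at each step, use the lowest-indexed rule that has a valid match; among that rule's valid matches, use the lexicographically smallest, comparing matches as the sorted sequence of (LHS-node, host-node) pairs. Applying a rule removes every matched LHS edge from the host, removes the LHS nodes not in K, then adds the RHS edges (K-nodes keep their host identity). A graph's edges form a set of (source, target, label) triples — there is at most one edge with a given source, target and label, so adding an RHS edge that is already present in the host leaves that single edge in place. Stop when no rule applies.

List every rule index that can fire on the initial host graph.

Answer: [R0]

Steps:
R0: 2 valid matches — {0↦1, 1↦2, 2↦0}, {0↦2, 1↦1, 2↦0}
R1: no valid match — LHS pattern not found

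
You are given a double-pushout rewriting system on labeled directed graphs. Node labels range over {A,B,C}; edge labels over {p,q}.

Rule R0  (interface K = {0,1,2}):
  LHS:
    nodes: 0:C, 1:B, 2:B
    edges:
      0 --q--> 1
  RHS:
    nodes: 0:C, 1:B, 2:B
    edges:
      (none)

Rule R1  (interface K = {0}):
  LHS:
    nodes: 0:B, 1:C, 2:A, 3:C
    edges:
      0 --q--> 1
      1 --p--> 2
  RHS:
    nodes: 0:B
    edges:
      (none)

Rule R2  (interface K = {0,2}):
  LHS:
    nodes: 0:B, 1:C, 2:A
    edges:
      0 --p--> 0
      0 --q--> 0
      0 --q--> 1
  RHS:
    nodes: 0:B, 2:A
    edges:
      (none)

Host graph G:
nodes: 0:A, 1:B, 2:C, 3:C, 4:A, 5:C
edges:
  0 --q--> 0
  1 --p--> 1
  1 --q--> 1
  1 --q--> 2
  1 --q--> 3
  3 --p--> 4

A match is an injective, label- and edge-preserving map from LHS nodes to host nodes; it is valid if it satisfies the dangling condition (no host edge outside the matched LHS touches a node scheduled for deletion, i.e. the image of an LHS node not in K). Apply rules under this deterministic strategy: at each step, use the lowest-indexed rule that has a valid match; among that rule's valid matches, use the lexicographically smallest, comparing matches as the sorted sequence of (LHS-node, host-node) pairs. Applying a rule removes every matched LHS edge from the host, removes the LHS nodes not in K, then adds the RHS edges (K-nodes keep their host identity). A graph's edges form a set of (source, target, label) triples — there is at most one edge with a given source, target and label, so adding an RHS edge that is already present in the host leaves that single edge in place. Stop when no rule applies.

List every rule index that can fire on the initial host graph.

R0: no valid match — LHS pattern not found
R1: 1 valid match — {0↦1, 1↦3, 2↦4, 3↦5}
R2: 2 valid matches — {0↦1, 1↦2, 2↦0}, {0↦1, 1↦2, 2↦4}

Answer: [R1,R2]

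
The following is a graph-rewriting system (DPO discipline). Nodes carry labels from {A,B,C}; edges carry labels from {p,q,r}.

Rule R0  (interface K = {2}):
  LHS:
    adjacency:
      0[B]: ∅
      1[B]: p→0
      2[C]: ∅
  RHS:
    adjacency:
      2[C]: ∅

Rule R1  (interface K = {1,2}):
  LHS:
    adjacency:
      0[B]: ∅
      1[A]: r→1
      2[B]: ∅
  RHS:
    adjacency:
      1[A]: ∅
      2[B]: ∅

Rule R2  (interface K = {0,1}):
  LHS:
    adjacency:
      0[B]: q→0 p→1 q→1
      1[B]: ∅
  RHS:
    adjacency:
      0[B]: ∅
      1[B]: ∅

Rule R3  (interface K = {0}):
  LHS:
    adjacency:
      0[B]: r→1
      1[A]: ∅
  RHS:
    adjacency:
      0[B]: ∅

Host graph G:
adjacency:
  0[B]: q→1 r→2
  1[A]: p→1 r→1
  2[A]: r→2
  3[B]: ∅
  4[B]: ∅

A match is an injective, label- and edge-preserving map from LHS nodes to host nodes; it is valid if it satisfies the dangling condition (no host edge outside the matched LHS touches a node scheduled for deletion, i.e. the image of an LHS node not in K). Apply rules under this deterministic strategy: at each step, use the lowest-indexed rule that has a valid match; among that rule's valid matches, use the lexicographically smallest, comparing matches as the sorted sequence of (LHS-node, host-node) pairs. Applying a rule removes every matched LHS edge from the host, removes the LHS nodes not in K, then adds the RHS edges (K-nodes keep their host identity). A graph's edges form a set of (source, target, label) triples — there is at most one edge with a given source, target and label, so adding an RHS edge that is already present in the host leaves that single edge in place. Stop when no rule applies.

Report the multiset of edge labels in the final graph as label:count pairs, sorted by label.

start.  V:5 E:5  edges: 0-q->1 0-r->2 1-p->1 1-r->1 2-r->2
1. fire R1 via {0↦3, 1↦1, 2↦0}  →  V:4 E:4  edges: 0-q->1 0-r->2 1-p->1 2-r->2
2. fire R1 via {0↦4, 1↦2, 2↦0}  →  V:3 E:3  edges: 0-q->1 0-r->2 1-p->1
3. fire R3 via {0↦0, 1↦2}  →  V:2 E:2  edges: 0-q->1 1-p->1
normal form: no rule applies after step 3
NF edges: [(0, 1, 'q'), (1, 1, 'p')]

Answer: p:1 q:1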